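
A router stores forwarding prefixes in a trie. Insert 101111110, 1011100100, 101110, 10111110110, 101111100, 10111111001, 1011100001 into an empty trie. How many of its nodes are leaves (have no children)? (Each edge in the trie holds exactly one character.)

A leaf is a node with no children — equivalently, the end of a word that is not a proper prefix of any other stored word.
Those words: "1011100001", "1011100100", "101111100", "10111110110", "10111111001"
Leaf count: 5

5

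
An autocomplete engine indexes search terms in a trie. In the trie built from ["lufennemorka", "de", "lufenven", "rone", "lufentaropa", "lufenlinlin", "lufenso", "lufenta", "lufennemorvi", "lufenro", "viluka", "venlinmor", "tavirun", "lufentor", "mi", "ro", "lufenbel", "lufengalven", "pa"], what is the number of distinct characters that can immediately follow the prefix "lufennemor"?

The children of the "lufennemor" node are the distinct next characters among strings starting with "lufennemor".
Characters that immediately follow "lufennemor" among the stored strings: {k, v}.
That node has 2 child edges.

2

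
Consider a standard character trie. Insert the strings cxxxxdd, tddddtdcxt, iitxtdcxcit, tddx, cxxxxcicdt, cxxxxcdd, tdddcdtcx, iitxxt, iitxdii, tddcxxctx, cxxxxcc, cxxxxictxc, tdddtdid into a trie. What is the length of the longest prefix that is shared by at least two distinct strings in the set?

6

Look for the deepest trie node that still has at least two words in its subtree.
"cxxxxcc" and "cxxxxcdd" agree on "cxxxxc" (6 characters) before diverging; nothing deeper is shared.
Longest shared-prefix length: 6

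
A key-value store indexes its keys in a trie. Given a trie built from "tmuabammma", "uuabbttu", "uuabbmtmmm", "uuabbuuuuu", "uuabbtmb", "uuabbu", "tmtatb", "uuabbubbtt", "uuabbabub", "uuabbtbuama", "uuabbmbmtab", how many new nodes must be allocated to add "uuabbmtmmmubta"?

The longest prefix of "uuabbmtmmmubta" already in the trie is "uuabbmtmmm" (length 10).
So 14 − 10 = 4 new nodes.

4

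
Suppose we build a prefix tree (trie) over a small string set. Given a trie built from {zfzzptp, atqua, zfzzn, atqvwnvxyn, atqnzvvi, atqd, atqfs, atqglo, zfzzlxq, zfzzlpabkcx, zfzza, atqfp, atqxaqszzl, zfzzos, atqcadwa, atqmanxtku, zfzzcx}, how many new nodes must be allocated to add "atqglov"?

1

The longest prefix of "atqglov" already in the trie is "atqglo" (length 6).
New nodes needed: |"atqglov"| − 6 = 7 − 6 = 1.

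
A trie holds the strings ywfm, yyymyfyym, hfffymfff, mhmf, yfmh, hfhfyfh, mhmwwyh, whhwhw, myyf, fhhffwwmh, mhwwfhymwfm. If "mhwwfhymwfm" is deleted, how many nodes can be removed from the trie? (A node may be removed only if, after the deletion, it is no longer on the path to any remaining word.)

A node on "mhwwfhymwfm"'s path can go only if nothing else ends at it or branches off below it.
The suffix "wwfhymwfm" (9 nodes) is used only by "mhwwfhymwfm"; the node for "mh" still has the child "m", so pruning stops there.
Nodes removed: 9

9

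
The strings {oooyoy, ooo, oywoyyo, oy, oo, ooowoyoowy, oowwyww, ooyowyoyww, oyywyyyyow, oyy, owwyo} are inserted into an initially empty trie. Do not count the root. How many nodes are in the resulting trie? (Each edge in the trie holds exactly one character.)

44

Count nodes per top-level branch (shared prefixes stored once):
  'o'-branch (oo, ooo, ooowoyoowy, oooyoy, oowwyww, ooyowyoyww, owwyo, oy, oywoyyo, oyy, oyywyyyyow): 44 nodes
Sum: 44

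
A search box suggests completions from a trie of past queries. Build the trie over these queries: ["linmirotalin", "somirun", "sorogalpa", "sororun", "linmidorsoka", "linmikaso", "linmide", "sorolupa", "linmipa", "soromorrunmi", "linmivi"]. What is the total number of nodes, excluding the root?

Insert word by word; a character creates a node only if that edge doesn't already exist:
  "linmirotalin" → 12 new (l, i, n, m, i, r, o, t, a, l, i, n)
  "somirun" → 7 new (s, o, m, i, r, u, n)
  "sorogalpa" → prefix "so" already present; 7 new (r, o, g, a, l, p, a)
  "sororun" → prefix "soro" already present; 3 new (r, u, n)
  "linmidorsoka" → prefix "linmi" already present; 7 new (d, o, r, s, o, k, a)
  "linmikaso" → prefix "linmi" already present; 4 new (k, a, s, o)
  "linmide" → prefix "linmid" already present; 1 new (e)
  "sorolupa" → prefix "soro" already present; 4 new (l, u, p, a)
  "linmipa" → prefix "linmi" already present; 2 new (p, a)
  "soromorrunmi" → prefix "soro" already present; 8 new (m, o, r, r, u, n, m, i)
  "linmivi" → prefix "linmi" already present; 2 new (v, i)
Total nodes = 12 + 7 + 7 + 3 + 7 + 4 + 1 + 4 + 2 + 8 + 2 = 57

57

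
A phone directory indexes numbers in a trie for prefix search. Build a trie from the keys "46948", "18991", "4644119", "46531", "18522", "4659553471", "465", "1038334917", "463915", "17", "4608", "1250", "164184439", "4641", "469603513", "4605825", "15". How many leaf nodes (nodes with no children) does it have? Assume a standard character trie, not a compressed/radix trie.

16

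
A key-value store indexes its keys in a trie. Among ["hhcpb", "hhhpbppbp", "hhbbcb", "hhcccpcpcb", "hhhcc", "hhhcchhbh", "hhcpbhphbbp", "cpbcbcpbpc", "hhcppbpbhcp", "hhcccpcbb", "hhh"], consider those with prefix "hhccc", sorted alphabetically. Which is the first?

hhcccpcbb

Words with prefix "hhccc", in lexicographic order: "hhcccpcbb", "hhcccpcpcb"
The 1st is hhcccpcbb.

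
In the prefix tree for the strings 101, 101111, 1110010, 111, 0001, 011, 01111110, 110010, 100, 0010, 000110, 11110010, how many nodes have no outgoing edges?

A leaf is a node with no children — equivalently, the end of a word that is not a proper prefix of any other stored word.
Those words: "000110", "0010", "01111110", "100", "101111", "110010", "1110010", "11110010"
Leaf count: 8

8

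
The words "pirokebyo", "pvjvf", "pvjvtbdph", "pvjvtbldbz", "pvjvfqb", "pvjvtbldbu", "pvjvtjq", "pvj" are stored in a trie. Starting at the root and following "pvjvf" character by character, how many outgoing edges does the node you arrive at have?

Walk "pvjvf" from the root, arriving at one node.
Characters that immediately follow "pvjvf" among the stored strings: {q}.
That node has 1 child edge.

1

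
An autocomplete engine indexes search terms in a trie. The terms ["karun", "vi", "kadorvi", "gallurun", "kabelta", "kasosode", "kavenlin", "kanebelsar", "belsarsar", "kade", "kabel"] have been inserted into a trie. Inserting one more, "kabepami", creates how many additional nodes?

The longest prefix of "kabepami" already in the trie is "kabe" (length 4).
Each of the 4 remaining characters creates one node.

4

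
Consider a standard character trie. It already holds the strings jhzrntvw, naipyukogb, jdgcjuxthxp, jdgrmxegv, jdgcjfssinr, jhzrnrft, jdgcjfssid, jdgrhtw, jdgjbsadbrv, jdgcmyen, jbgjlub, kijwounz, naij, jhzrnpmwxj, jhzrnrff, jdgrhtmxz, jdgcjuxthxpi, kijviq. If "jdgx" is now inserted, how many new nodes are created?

Walking "jdgx" from the root, the first 3 characters ("jdg") follow existing edges; "x" is the first miss.
Each of the 1 remaining characters creates one node.

1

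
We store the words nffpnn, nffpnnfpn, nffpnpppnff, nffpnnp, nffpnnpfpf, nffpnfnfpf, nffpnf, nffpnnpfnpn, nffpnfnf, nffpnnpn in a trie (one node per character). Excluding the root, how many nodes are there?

28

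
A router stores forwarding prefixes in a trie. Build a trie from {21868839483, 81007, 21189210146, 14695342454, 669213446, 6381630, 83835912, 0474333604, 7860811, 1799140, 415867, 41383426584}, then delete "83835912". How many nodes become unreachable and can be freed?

7

After clearing the end-marker at "83835912", prune upward until reaching a node still needed by another word.
The suffix "3835912" (7 nodes) is used only by "83835912"; the node for "8" still has the child "1", so pruning stops there.
Nodes removed: 7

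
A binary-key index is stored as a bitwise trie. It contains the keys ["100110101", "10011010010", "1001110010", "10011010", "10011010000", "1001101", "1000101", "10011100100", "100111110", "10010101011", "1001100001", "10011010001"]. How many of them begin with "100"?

12

Traverse to the node for "100", then collect every word in that subtree.
Words under "100": 1000101, 10010101011, 1001100001, 1001101, 10011010, 10011010000, 10011010001, 10011010010, 100110101, 1001110010, 10011100100, 100111110
Count: 12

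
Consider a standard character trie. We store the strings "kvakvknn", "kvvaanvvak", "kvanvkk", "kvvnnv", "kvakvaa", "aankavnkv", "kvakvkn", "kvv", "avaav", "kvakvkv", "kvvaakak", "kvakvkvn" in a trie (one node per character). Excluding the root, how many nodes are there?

Count nodes per top-level branch (shared prefixes stored once):
  'a'-branch (aankavnkv, avaav): 13 nodes
  'k'-branch (kvakvaa, kvakvkn, kvakvknn, kvakvkv, kvakvkvn, kvanvkk, kvv, kvvaakak, kvvaanvvak, kvvnnv): 30 nodes
Sum: 43

43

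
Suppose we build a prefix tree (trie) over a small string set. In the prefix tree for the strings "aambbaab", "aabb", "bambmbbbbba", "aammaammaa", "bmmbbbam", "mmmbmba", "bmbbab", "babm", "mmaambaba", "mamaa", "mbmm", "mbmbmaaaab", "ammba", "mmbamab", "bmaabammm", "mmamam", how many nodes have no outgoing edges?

Leaves are exactly the stored words that no other stored word extends.
Those words: "aabb", "aambbaab", "aammaammaa", "ammba", "babm", "bambmbbbbba", "bmaabammm", "bmbbab", "bmmbbbam", "mamaa", "mbmbmaaaab", "mbmm", "mmaambaba", "mmamam", "mmbamab", "mmmbmba"
Leaf count: 16

16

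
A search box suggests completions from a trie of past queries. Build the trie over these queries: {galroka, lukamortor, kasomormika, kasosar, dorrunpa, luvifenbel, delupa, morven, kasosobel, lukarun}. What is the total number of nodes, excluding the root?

Count nodes per top-level branch (shared prefixes stored once):
  'd'-branch (delupa, dorrunpa): 13 nodes
  'g'-branch (galroka): 7 nodes
  'k'-branch (kasomormika, kasosar, kasosobel): 18 nodes
  'l'-branch (lukamortor, lukarun, luvifenbel): 21 nodes
  'm'-branch (morven): 6 nodes
Sum: 65

65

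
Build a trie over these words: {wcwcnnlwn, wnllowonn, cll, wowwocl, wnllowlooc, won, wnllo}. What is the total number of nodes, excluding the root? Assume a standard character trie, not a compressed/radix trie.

For each word, the new-node count is its length minus the longest prefix already in the trie:
  "wcwcnnlwn" → 9 new (w, c, w, c, n, n, l, w, n)
  "wnllowonn" → prefix "w" already present; 8 new (n, l, l, o, w, o, n, n)
  "cll" → 3 new (c, l, l)
  "wowwocl" → prefix "w" already present; 6 new (o, w, w, o, c, l)
  "wnllowlooc" → prefix "wnllow" already present; 4 new (l, o, o, c)
  "won" → prefix "wo" already present; 1 new (n)
  "wnllo" → prefix "wnllo" already present; 0 new (none)
Total nodes = 9 + 8 + 3 + 6 + 4 + 1 + 0 = 31

31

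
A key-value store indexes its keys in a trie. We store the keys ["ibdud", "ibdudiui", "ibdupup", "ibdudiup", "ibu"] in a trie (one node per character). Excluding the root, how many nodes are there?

13

Trace insertions, counting only characters that open a new branch:
  "ibdud" → 5 new (i, b, d, u, d)
  "ibdudiui" → prefix "ibdud" already present; 3 new (i, u, i)
  "ibdupup" → prefix "ibdu" already present; 3 new (p, u, p)
  "ibdudiup" → prefix "ibdudiu" already present; 1 new (p)
  "ibu" → prefix "ib" already present; 1 new (u)
Total nodes = 5 + 3 + 3 + 1 + 1 = 13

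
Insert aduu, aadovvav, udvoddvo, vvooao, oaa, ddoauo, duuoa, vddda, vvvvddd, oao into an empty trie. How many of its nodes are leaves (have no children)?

10

Leaves are exactly the stored words that no other stored word extends.
Those words: "aadovvav", "aduu", "ddoauo", "duuoa", "oaa", "oao", "udvoddvo", "vddda", "vvooao", "vvvvddd"
Leaf count: 10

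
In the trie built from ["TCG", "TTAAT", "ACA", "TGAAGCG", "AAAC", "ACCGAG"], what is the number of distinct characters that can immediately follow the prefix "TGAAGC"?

1

The children of the "TGAAGC" node are the distinct next characters among strings starting with "TGAAGC".
Characters that immediately follow "TGAAGC" among the stored strings: {G}.
That node has 1 child edge.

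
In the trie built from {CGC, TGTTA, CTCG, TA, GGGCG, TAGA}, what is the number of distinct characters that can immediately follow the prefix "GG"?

Walk "GG" from the root, arriving at one node.
Distinct next characters after "GG": G.
That node has 1 child edge.

1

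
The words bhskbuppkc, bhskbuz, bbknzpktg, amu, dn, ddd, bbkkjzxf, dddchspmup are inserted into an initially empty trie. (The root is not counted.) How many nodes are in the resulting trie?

38

Count nodes per top-level branch (shared prefixes stored once):
  'a'-branch (amu): 3 nodes
  'b'-branch (bbkkjzxf, bbknzpktg, bhskbuppkc, bhskbuz): 24 nodes
  'd'-branch (ddd, dddchspmup, dn): 11 nodes
Sum: 38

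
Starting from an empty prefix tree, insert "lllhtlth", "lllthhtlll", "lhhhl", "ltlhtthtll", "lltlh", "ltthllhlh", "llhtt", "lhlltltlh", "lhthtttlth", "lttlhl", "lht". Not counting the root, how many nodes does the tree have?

59

Trace insertions, counting only characters that open a new branch:
  "lllhtlth" → 8 new (l, l, l, h, t, l, t, h)
  "lllthhtlll" → prefix "lll" already present; 7 new (t, h, h, t, l, l, l)
  "lhhhl" → prefix "l" already present; 4 new (h, h, h, l)
  "ltlhtthtll" → prefix "l" already present; 9 new (t, l, h, t, t, h, t, l, l)
  "lltlh" → prefix "ll" already present; 3 new (t, l, h)
  "ltthllhlh" → prefix "lt" already present; 7 new (t, h, l, l, h, l, h)
  "llhtt" → prefix "ll" already present; 3 new (h, t, t)
  "lhlltltlh" → prefix "lh" already present; 7 new (l, l, t, l, t, l, h)
  "lhthtttlth" → prefix "lh" already present; 8 new (t, h, t, t, t, l, t, h)
  "lttlhl" → prefix "ltt" already present; 3 new (l, h, l)
  "lht" → prefix "lht" already present; 0 new (none)
Total nodes = 8 + 7 + 4 + 9 + 3 + 7 + 3 + 7 + 8 + 3 + 0 = 59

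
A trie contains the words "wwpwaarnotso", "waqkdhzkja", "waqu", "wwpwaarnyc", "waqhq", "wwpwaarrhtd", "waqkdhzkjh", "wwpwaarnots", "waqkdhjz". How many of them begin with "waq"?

Traverse to the node for "waq", then collect every word in that subtree.
Words under "waq": waqhq, waqkdhjz, waqkdhzkja, waqkdhzkjh, waqu
Count: 5

5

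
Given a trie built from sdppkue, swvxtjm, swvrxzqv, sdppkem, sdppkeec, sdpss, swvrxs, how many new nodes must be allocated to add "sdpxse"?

3

Walking "sdpxse" from the root, the first 3 characters ("sdp") follow existing edges; "x" is the first miss.
Each of the 3 remaining characters creates one node.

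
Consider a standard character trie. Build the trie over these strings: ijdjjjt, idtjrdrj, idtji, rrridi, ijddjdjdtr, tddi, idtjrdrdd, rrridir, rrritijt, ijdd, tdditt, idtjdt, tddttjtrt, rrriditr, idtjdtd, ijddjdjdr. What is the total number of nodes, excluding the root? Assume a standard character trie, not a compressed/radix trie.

53

Insert word by word; a character creates a node only if that edge doesn't already exist:
  "ijdjjjt" → 7 new (i, j, d, j, j, j, t)
  "idtjrdrj" → prefix "i" already present; 7 new (d, t, j, r, d, r, j)
  "idtji" → prefix "idtj" already present; 1 new (i)
  "rrridi" → 6 new (r, r, r, i, d, i)
  "ijddjdjdtr" → prefix "ijd" already present; 7 new (d, j, d, j, d, t, r)
  "tddi" → 4 new (t, d, d, i)
  "idtjrdrdd" → prefix "idtjrdr" already present; 2 new (d, d)
  "rrridir" → prefix "rrridi" already present; 1 new (r)
  "rrritijt" → prefix "rrri" already present; 4 new (t, i, j, t)
  "ijdd" → prefix "ijdd" already present; 0 new (none)
  "tdditt" → prefix "tddi" already present; 2 new (t, t)
  "idtjdt" → prefix "idtj" already present; 2 new (d, t)
  "tddttjtrt" → prefix "tdd" already present; 6 new (t, t, j, t, r, t)
  "rrriditr" → prefix "rrridi" already present; 2 new (t, r)
  "idtjdtd" → prefix "idtjdt" already present; 1 new (d)
  "ijddjdjdr" → prefix "ijddjdjd" already present; 1 new (r)
Total nodes = 7 + 7 + 1 + 6 + 7 + 4 + 2 + 1 + 4 + 0 + 2 + 2 + 6 + 2 + 1 + 1 = 53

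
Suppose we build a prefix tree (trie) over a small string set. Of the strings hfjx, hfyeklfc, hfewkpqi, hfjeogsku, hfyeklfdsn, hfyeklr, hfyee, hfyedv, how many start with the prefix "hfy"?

Traverse to the node for "hfy", then collect every word in that subtree.
Matches: "hfyedv", "hfyee", "hfyeklfc", "hfyeklfdsn", "hfyeklr"
Count: 5

5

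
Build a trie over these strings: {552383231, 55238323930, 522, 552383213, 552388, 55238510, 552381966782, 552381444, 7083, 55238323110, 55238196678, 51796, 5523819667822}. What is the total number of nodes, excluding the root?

For each word, the new-node count is its length minus the longest prefix already in the trie:
  "552383231" → 9 new (5, 5, 2, 3, 8, 3, 2, 3, 1)
  "55238323930" → prefix "55238323" already present; 3 new (9, 3, 0)
  "522" → prefix "5" already present; 2 new (2, 2)
  "552383213" → prefix "5523832" already present; 2 new (1, 3)
  "552388" → prefix "55238" already present; 1 new (8)
  "55238510" → prefix "55238" already present; 3 new (5, 1, 0)
  "552381966782" → prefix "55238" already present; 7 new (1, 9, 6, 6, 7, 8, 2)
  "552381444" → prefix "552381" already present; 3 new (4, 4, 4)
  "7083" → 4 new (7, 0, 8, 3)
  "55238323110" → prefix "552383231" already present; 2 new (1, 0)
  "55238196678" → prefix "55238196678" already present; 0 new (none)
  "51796" → prefix "5" already present; 4 new (1, 7, 9, 6)
  "5523819667822" → prefix "552381966782" already present; 1 new (2)
Total nodes = 9 + 3 + 2 + 2 + 1 + 3 + 7 + 3 + 4 + 2 + 0 + 4 + 1 = 41

41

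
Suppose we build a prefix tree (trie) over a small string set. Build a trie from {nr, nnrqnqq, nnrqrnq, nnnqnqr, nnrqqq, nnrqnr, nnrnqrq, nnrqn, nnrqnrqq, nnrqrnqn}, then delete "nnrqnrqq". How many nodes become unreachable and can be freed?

A node on "nnrqnrqq"'s path can go only if nothing else ends at it or branches off below it.
The suffix "qq" (2 nodes) is used only by "nnrqnrqq"; "nnrqnr" is itself a stored word, so pruning stops there.
Nodes removed: 2

2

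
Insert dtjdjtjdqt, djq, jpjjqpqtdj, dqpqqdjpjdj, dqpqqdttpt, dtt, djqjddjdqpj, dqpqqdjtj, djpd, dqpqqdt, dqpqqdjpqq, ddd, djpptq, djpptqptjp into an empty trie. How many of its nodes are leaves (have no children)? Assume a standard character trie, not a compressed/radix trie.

Leaves are exactly the stored words that no other stored word extends.
Those words: "ddd", "djpd", "djpptqptjp", "djqjddjdqpj", "dqpqqdjpjdj", "dqpqqdjpqq", "dqpqqdjtj", "dqpqqdttpt", "dtjdjtjdqt", "dtt", "jpjjqpqtdj"
Leaf count: 11

11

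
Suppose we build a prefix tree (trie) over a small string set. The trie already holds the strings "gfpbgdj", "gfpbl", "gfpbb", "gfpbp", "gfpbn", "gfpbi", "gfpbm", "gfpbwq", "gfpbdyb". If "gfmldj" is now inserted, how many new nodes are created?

4

The longest prefix of "gfmldj" already in the trie is "gf" (length 2).
New nodes needed: |"gfmldj"| − 2 = 6 − 2 = 4.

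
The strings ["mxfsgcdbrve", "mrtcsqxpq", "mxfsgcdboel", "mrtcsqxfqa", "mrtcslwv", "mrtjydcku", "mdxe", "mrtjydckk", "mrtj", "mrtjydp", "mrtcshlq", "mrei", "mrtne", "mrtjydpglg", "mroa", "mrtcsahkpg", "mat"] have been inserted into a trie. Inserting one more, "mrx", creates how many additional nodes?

"mr" is already a path in the trie; the remaining "x" must be added.
Each of the 1 remaining characters creates one node.

1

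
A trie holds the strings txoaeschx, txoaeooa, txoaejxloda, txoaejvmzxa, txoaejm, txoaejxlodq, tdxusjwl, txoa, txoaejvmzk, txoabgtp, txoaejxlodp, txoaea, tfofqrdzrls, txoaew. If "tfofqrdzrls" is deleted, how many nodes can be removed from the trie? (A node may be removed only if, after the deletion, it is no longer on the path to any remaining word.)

A node on "tfofqrdzrls"'s path can go only if nothing else ends at it or branches off below it.
The suffix "fofqrdzrls" (10 nodes) is used only by "tfofqrdzrls"; the node for "t" still has the child "x", so pruning stops there.
Nodes removed: 10

10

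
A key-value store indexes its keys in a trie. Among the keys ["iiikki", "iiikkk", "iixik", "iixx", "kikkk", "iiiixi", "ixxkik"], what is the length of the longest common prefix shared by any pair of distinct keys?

5

Equivalently: take the maximum, over all pairs, of their longest common prefix length.
e.g. "iiikki" and "iiikkk" share the prefix "iiikk" of length 5; no pair shares a longer one.
Longest shared-prefix length: 5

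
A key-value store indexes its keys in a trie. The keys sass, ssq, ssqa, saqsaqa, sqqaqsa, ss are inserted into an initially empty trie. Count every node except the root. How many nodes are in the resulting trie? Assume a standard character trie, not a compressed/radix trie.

Count nodes per top-level branch (shared prefixes stored once):
  's'-branch (saqsaqa, sass, sqqaqsa, ss, ssq, ssqa): 18 nodes
Sum: 18

18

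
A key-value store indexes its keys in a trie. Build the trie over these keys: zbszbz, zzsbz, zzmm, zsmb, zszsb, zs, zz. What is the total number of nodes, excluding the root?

18

Insert word by word; a character creates a node only if that edge doesn't already exist:
  "zbszbz" → 6 new (z, b, s, z, b, z)
  "zzsbz" → prefix "z" already present; 4 new (z, s, b, z)
  "zzmm" → prefix "zz" already present; 2 new (m, m)
  "zsmb" → prefix "z" already present; 3 new (s, m, b)
  "zszsb" → prefix "zs" already present; 3 new (z, s, b)
  "zs" → prefix "zs" already present; 0 new (none)
  "zz" → prefix "zz" already present; 0 new (none)
Total nodes = 6 + 4 + 2 + 3 + 3 + 0 + 0 = 18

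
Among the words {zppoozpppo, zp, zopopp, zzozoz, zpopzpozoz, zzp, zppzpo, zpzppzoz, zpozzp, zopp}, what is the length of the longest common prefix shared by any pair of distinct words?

The deepest shared node is where two words last agree before diverging.
"zopopp" and "zopp" agree on "zop" (3 characters) before diverging; nothing deeper is shared.
Longest shared-prefix length: 3

3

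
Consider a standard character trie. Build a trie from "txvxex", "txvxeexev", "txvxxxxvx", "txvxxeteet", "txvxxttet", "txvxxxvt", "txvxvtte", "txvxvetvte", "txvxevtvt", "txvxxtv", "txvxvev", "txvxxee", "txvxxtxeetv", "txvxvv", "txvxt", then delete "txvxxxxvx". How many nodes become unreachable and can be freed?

3

After clearing the end-marker at "txvxxxxvx", prune upward until reaching a node still needed by another word.
The suffix "xvx" (3 nodes) is used only by "txvxxxxvx"; the node for "txvxxx" still has the child "v", so pruning stops there.
Nodes removed: 3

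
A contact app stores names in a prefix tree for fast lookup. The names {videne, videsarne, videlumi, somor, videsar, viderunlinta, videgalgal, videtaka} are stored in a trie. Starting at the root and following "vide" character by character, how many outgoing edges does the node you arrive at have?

6

Walk "vide" from the root, arriving at one node.
Characters that immediately follow "vide" among the stored strings: {g, l, n, r, s, t}.
That node has 6 child edges.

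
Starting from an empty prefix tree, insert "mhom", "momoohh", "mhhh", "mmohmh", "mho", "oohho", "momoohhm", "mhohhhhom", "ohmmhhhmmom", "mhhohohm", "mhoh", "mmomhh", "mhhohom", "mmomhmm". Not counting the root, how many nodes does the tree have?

50

Insert word by word; a character creates a node only if that edge doesn't already exist:
  "mhom" → 4 new (m, h, o, m)
  "momoohh" → prefix "m" already present; 6 new (o, m, o, o, h, h)
  "mhhh" → prefix "mh" already present; 2 new (h, h)
  "mmohmh" → prefix "m" already present; 5 new (m, o, h, m, h)
  "mho" → prefix "mho" already present; 0 new (none)
  "oohho" → 5 new (o, o, h, h, o)
  "momoohhm" → prefix "momoohh" already present; 1 new (m)
  "mhohhhhom" → prefix "mho" already present; 6 new (h, h, h, h, o, m)
  "ohmmhhhmmom" → prefix "o" already present; 10 new (h, m, m, h, h, h, m, m, o, m)
  "mhhohohm" → prefix "mhh" already present; 5 new (o, h, o, h, m)
  "mhoh" → prefix "mhoh" already present; 0 new (none)
  "mmomhh" → prefix "mmo" already present; 3 new (m, h, h)
  "mhhohom" → prefix "mhhoho" already present; 1 new (m)
  "mmomhmm" → prefix "mmomh" already present; 2 new (m, m)
Total nodes = 4 + 6 + 2 + 5 + 0 + 5 + 1 + 6 + 10 + 5 + 0 + 3 + 1 + 2 = 50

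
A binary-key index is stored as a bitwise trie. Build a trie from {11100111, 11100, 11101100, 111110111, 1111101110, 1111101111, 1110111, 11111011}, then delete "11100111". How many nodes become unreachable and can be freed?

3

A node on "11100111"'s path can go only if nothing else ends at it or branches off below it.
The suffix "111" (3 nodes) is used only by "11100111"; "11100" is itself a stored word, so pruning stops there.
Nodes removed: 3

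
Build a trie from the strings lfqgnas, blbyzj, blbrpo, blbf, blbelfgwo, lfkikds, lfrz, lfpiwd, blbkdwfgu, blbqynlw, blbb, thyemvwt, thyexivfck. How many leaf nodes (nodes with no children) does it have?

13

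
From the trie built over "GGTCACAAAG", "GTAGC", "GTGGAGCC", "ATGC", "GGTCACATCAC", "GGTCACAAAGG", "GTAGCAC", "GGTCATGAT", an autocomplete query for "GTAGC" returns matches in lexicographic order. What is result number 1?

Words with prefix "GTAGC", in lexicographic order: "GTAGC", "GTAGCAC"
The 1st is GTAGC.

GTAGC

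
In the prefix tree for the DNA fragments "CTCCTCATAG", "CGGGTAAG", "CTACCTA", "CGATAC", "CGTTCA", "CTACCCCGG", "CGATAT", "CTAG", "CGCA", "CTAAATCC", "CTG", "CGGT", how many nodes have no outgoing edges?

12

Leaves are exactly the stored words that no other stored word extends.
Those words: "CGATAC", "CGATAT", "CGCA", "CGGGTAAG", "CGGT", "CGTTCA", "CTAAATCC", "CTACCCCGG", "CTACCTA", "CTAG", "CTCCTCATAG", "CTG"
Leaf count: 12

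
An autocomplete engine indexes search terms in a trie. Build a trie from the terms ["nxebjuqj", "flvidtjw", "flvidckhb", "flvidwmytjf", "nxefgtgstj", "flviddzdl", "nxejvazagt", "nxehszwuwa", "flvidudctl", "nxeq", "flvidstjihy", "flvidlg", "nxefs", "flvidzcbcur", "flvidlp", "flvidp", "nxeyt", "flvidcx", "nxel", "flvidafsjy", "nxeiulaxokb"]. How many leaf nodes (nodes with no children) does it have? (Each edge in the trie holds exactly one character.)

Leaves are exactly the stored words that no other stored word extends.
Those words: "flvidafsjy", "flvidckhb", "flvidcx", "flviddzdl", "flvidlg", "flvidlp", "flvidp", "flvidstjihy", "flvidtjw", "flvidudctl", "flvidwmytjf", "flvidzcbcur", "nxebjuqj", "nxefgtgstj", "nxefs", "nxehszwuwa", "nxeiulaxokb", "nxejvazagt", "nxel", "nxeq", "nxeyt"
Leaf count: 21

21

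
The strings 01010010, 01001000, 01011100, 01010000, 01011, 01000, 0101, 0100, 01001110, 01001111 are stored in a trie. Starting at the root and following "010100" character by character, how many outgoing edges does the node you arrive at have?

The children of the "010100" node are the distinct next characters among strings starting with "010100".
Distinct next characters after "010100": 0, 1.
That node has 2 child edges.

2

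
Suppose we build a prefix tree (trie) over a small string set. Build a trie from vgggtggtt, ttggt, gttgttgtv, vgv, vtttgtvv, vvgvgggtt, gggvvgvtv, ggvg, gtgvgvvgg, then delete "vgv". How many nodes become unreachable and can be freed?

A node on "vgv"'s path can go only if nothing else ends at it or branches off below it.
The suffix "v" (1 node) is used only by "vgv"; the node for "vg" still has the child "g", so pruning stops there.
Nodes removed: 1

1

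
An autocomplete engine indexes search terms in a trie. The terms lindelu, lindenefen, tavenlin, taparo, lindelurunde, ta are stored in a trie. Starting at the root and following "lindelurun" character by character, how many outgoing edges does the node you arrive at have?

1

The children of the "lindelurun" node are the distinct next characters among strings starting with "lindelurun".
Distinct next characters after "lindelurun": d.
That node has 1 child edge.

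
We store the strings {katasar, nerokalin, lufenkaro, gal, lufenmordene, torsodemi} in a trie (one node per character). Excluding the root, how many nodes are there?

For each word, the new-node count is its length minus the longest prefix already in the trie:
  "katasar" → 7 new (k, a, t, a, s, a, r)
  "nerokalin" → 9 new (n, e, r, o, k, a, l, i, n)
  "lufenkaro" → 9 new (l, u, f, e, n, k, a, r, o)
  "gal" → 3 new (g, a, l)
  "lufenmordene" → prefix "lufen" already present; 7 new (m, o, r, d, e, n, e)
  "torsodemi" → 9 new (t, o, r, s, o, d, e, m, i)
Total nodes = 7 + 9 + 9 + 3 + 7 + 9 = 44

44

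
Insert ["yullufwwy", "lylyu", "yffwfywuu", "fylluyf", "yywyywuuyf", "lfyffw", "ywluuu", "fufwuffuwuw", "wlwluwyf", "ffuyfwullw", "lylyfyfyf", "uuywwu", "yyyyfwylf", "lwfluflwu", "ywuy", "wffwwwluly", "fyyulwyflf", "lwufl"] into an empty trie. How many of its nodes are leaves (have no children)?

Leaves are exactly the stored words that no other stored word extends.
Those words: "ffuyfwullw", "fufwuffuwuw", "fylluyf", "fyyulwyflf", "lfyffw", "lwfluflwu", "lwufl", "lylyfyfyf", "lylyu", "uuywwu", "wffwwwluly", "wlwluwyf", "yffwfywuu", "yullufwwy", "ywluuu", "ywuy", "yywyywuuyf", "yyyyfwylf"
Leaf count: 18

18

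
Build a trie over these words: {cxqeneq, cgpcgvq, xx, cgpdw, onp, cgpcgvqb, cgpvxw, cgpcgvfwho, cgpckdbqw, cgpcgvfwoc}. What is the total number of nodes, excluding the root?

35

Insert word by word; a character creates a node only if that edge doesn't already exist:
  "cxqeneq" → 7 new (c, x, q, e, n, e, q)
  "cgpcgvq" → prefix "c" already present; 6 new (g, p, c, g, v, q)
  "xx" → 2 new (x, x)
  "cgpdw" → prefix "cgp" already present; 2 new (d, w)
  "onp" → 3 new (o, n, p)
  "cgpcgvqb" → prefix "cgpcgvq" already present; 1 new (b)
  "cgpvxw" → prefix "cgp" already present; 3 new (v, x, w)
  "cgpcgvfwho" → prefix "cgpcgv" already present; 4 new (f, w, h, o)
  "cgpckdbqw" → prefix "cgpc" already present; 5 new (k, d, b, q, w)
  "cgpcgvfwoc" → prefix "cgpcgvfw" already present; 2 new (o, c)
Total nodes = 7 + 6 + 2 + 2 + 3 + 1 + 3 + 4 + 5 + 2 = 35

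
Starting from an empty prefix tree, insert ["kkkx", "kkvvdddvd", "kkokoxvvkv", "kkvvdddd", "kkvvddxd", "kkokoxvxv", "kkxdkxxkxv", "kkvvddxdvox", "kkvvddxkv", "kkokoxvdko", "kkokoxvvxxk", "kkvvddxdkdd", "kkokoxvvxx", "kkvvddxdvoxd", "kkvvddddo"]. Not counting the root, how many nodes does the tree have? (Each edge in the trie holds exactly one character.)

48

Count nodes per top-level branch (shared prefixes stored once):
  'k'-branch (kkkx, kkokoxvdko, kkokoxvvkv, kkokoxvvxx, kkokoxvvxxk, kkokoxvxv, kkvvdddd, kkvvddddo, kkvvdddvd, kkvvddxd, kkvvddxdkdd, kkvvddxdvox, kkvvddxdvoxd, kkvvddxkv, kkxdkxxkxv): 48 nodes
Sum: 48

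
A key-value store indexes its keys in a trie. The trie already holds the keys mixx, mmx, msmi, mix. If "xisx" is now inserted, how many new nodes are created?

No existing word starts with "x", so every character of "xisx" needs a new node.
4 − 0 = 4 new nodes.

4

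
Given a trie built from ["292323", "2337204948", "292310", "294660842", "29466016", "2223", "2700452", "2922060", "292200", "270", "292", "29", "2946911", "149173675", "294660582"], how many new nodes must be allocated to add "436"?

3

"436" shares no prefix with any stored word, so all 3 characters open new nodes.
3 − 0 = 3 new nodes.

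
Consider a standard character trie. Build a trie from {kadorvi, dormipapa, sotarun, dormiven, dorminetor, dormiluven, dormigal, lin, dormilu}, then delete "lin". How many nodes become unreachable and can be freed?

After clearing the end-marker at "lin", prune upward until reaching a node still needed by another word.
No other word shares any prefix with "lin", so all 3 of its nodes go.
Nodes removed: 3

3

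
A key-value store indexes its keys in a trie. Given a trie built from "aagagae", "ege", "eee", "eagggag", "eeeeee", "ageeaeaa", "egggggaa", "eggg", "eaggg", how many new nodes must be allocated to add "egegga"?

3

Walking "egegga" from the root, the first 3 characters ("ege") follow existing edges; "g" is the first miss.
New nodes needed: |"egegga"| − 3 = 6 − 3 = 3.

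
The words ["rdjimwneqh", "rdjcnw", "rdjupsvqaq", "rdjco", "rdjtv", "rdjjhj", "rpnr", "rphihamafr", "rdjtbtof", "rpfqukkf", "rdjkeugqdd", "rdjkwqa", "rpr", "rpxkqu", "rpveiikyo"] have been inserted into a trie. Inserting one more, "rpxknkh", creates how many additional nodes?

3

Walking "rpxknkh" from the root, the first 4 characters ("rpxk") follow existing edges; "n" is the first miss.
New nodes needed: |"rpxknkh"| − 4 = 7 − 4 = 3.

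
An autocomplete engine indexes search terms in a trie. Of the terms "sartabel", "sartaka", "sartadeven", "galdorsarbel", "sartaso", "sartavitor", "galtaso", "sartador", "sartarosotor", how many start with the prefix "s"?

7

Walk to "s"; the words in its subtree are exactly those with that prefix.
Words under "s": sartabel, sartadeven, sartador, sartaka, sartarosotor, sartaso, sartavitor
Count: 7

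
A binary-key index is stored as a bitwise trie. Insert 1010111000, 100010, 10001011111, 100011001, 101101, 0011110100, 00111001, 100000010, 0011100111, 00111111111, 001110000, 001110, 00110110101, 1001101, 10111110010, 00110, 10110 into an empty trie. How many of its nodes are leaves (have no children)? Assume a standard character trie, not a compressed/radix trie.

12

Leaves are exactly the stored words that no other stored word extends.
Those words: "00110110101", "001110000", "0011100111", "0011110100", "00111111111", "100000010", "10001011111", "100011001", "1001101", "1010111000", "101101", "10111110010"
Leaf count: 12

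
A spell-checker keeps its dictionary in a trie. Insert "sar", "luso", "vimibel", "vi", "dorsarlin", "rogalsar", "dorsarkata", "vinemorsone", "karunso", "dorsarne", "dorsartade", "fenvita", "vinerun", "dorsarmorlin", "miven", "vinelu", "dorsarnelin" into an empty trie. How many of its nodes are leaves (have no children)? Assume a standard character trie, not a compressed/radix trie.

15

A leaf is a node with no children — equivalently, the end of a word that is not a proper prefix of any other stored word.
Those words: "dorsarkata", "dorsarlin", "dorsarmorlin", "dorsarnelin", "dorsartade", "fenvita", "karunso", "luso", "miven", "rogalsar", "sar", "vimibel", "vinelu", "vinemorsone", "vinerun"
Leaf count: 15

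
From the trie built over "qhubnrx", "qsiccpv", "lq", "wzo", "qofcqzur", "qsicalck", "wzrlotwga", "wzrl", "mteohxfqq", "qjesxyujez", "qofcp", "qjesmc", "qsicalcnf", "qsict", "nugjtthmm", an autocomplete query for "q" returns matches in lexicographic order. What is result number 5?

Filter for "q…" and sort: "qhubnrx", "qjesmc", "qjesxyujez", "qofcp", "qofcqzur", "qsicalck", "qsicalcnf", "qsiccpv", "qsict"
The 5th is qofcqzur.

qofcqzur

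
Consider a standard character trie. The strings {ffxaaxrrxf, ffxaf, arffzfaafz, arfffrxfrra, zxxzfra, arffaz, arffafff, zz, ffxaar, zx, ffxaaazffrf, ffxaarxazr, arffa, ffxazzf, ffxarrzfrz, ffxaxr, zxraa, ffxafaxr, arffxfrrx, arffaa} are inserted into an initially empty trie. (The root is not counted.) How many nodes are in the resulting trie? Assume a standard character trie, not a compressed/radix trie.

75

Insert word by word; a character creates a node only if that edge doesn't already exist:
  "ffxaaxrrxf" → 10 new (f, f, x, a, a, x, r, r, x, f)
  "ffxaf" → prefix "ffxa" already present; 1 new (f)
  "arffzfaafz" → 10 new (a, r, f, f, z, f, a, a, f, z)
  "arfffrxfrra" → prefix "arff" already present; 7 new (f, r, x, f, r, r, a)
  "zxxzfra" → 7 new (z, x, x, z, f, r, a)
  "arffaz" → prefix "arff" already present; 2 new (a, z)
  "arffafff" → prefix "arffa" already present; 3 new (f, f, f)
  "zz" → prefix "z" already present; 1 new (z)
  "ffxaar" → prefix "ffxaa" already present; 1 new (r)
  "zx" → prefix "zx" already present; 0 new (none)
  "ffxaaazffrf" → prefix "ffxaa" already present; 6 new (a, z, f, f, r, f)
  "ffxaarxazr" → prefix "ffxaar" already present; 4 new (x, a, z, r)
  "arffa" → prefix "arffa" already present; 0 new (none)
  "ffxazzf" → prefix "ffxa" already present; 3 new (z, z, f)
  "ffxarrzfrz" → prefix "ffxa" already present; 6 new (r, r, z, f, r, z)
  "ffxaxr" → prefix "ffxa" already present; 2 new (x, r)
  "zxraa" → prefix "zx" already present; 3 new (r, a, a)
  "ffxafaxr" → prefix "ffxaf" already present; 3 new (a, x, r)
  "arffxfrrx" → prefix "arff" already present; 5 new (x, f, r, r, x)
  "arffaa" → prefix "arffa" already present; 1 new (a)
Total nodes = 10 + 1 + 10 + 7 + 7 + 2 + 3 + 1 + 1 + 0 + 6 + 4 + 0 + 3 + 6 + 2 + 3 + 3 + 5 + 1 = 75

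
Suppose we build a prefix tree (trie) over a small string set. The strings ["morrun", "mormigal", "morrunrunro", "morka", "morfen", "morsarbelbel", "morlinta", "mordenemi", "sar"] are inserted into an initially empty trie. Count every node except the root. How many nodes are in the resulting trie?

Count nodes per top-level branch (shared prefixes stored once):
  'm'-branch (mordenemi, morfen, morka, morlinta, mormigal, morrun, morrunrunro, morsarbelbel): 41 nodes
  's'-branch (sar): 3 nodes
Sum: 44

44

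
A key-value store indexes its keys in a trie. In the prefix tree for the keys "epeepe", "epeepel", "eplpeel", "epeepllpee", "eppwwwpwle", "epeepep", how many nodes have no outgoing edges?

5

A leaf is a node with no children — equivalently, the end of a word that is not a proper prefix of any other stored word.
Those words: "epeepel", "epeepep", "epeepllpee", "eplpeel", "eppwwwpwle"
Leaf count: 5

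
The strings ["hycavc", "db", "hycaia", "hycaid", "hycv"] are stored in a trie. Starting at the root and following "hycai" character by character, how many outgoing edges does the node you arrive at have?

Walk "hycai" from the root, arriving at one node.
Distinct next characters after "hycai": a, d.
That node has 2 child edges.

2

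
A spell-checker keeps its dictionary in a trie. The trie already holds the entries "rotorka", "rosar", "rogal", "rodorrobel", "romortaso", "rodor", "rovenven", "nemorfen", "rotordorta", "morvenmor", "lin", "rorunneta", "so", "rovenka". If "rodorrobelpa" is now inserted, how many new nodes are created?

2

The longest prefix of "rodorrobelpa" already in the trie is "rodorrobel" (length 10).
So 12 − 10 = 2 new nodes.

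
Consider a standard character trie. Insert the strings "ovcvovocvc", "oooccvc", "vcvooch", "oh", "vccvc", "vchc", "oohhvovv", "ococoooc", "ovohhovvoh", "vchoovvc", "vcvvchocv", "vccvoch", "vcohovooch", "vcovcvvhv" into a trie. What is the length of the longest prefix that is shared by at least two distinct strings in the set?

4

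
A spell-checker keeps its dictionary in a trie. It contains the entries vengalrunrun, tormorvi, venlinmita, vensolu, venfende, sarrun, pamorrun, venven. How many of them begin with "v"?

5

Walk to "v"; the words in its subtree are exactly those with that prefix.
Words under "v": venfende, vengalrunrun, venlinmita, vensolu, venven
Count: 5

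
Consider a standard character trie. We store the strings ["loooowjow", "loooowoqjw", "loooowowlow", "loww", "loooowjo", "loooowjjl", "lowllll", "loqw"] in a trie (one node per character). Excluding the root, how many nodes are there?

Trie structure (* marks end of a word):
(root)
└─ l
   └─ o
      ├─ o
      │  └─ o
      │     └─ o
      │        └─ w
      │           ├─ j
      │           │  ├─ j
      │           │  │  └─ l *
      │           │  └─ o *
      │           │     └─ w *
      │           └─ o
      │              ├─ q
      │              │  └─ j
      │              │     └─ w *
      │              └─ w
      │                 └─ l
      │                    └─ o
      │                       └─ w *
      ├─ q
      │  └─ w *
      └─ w
         ├─ l
         │  └─ l
         │     └─ l
         │        └─ l *
         └─ w *
Counting every labelled node above: 27.

27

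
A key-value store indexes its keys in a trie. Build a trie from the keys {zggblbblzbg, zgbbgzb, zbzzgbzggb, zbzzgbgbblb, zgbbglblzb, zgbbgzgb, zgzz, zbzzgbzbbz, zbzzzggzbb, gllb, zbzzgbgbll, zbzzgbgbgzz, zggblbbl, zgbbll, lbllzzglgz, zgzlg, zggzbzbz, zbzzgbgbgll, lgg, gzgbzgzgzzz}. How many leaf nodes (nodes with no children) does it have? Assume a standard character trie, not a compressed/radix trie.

19

A leaf is a node with no children — equivalently, the end of a word that is not a proper prefix of any other stored word.
Those words: "gllb", "gzgbzgzgzzz", "lbllzzglgz", "lgg", "zbzzgbgbblb", "zbzzgbgbgll", "zbzzgbgbgzz", "zbzzgbgbll", "zbzzgbzbbz", "zbzzgbzggb", "zbzzzggzbb", "zgbbglblzb", "zgbbgzb", "zgbbgzgb", "zgbbll", "zggblbblzbg", "zggzbzbz", "zgzlg", "zgzz"
Leaf count: 19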